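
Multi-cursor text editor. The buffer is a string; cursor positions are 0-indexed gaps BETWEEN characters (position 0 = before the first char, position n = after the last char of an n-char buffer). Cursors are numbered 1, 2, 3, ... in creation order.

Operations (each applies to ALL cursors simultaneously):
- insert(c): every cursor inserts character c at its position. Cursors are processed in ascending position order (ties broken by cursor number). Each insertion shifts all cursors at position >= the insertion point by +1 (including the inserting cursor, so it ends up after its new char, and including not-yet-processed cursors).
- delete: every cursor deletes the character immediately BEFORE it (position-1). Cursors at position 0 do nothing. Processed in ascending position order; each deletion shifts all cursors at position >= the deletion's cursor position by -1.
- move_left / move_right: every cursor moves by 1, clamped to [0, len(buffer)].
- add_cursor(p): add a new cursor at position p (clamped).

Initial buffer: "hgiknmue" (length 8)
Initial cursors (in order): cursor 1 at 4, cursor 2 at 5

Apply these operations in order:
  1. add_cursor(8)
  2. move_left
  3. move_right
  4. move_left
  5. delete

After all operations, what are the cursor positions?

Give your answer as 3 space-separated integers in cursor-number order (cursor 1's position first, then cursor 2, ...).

After op 1 (add_cursor(8)): buffer="hgiknmue" (len 8), cursors c1@4 c2@5 c3@8, authorship ........
After op 2 (move_left): buffer="hgiknmue" (len 8), cursors c1@3 c2@4 c3@7, authorship ........
After op 3 (move_right): buffer="hgiknmue" (len 8), cursors c1@4 c2@5 c3@8, authorship ........
After op 4 (move_left): buffer="hgiknmue" (len 8), cursors c1@3 c2@4 c3@7, authorship ........
After op 5 (delete): buffer="hgnme" (len 5), cursors c1@2 c2@2 c3@4, authorship .....

Answer: 2 2 4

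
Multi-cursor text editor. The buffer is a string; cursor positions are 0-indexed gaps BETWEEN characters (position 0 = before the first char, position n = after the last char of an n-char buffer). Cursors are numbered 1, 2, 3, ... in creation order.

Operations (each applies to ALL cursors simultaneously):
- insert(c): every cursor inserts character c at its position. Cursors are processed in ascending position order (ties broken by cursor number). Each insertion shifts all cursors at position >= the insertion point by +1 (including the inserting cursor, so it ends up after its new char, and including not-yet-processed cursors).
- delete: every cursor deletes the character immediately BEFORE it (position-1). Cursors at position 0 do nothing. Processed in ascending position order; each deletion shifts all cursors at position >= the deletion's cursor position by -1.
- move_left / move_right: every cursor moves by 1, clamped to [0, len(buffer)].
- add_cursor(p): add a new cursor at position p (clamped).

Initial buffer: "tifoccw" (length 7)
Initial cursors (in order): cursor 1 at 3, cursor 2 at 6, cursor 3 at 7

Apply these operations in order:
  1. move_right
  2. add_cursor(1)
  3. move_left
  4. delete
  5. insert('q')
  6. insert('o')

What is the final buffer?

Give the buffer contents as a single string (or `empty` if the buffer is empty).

After op 1 (move_right): buffer="tifoccw" (len 7), cursors c1@4 c2@7 c3@7, authorship .......
After op 2 (add_cursor(1)): buffer="tifoccw" (len 7), cursors c4@1 c1@4 c2@7 c3@7, authorship .......
After op 3 (move_left): buffer="tifoccw" (len 7), cursors c4@0 c1@3 c2@6 c3@6, authorship .......
After op 4 (delete): buffer="tiow" (len 4), cursors c4@0 c1@2 c2@3 c3@3, authorship ....
After op 5 (insert('q')): buffer="qtiqoqqw" (len 8), cursors c4@1 c1@4 c2@7 c3@7, authorship 4..1.23.
After op 6 (insert('o')): buffer="qotiqooqqoow" (len 12), cursors c4@2 c1@6 c2@11 c3@11, authorship 44..11.2323.

Answer: qotiqooqqoow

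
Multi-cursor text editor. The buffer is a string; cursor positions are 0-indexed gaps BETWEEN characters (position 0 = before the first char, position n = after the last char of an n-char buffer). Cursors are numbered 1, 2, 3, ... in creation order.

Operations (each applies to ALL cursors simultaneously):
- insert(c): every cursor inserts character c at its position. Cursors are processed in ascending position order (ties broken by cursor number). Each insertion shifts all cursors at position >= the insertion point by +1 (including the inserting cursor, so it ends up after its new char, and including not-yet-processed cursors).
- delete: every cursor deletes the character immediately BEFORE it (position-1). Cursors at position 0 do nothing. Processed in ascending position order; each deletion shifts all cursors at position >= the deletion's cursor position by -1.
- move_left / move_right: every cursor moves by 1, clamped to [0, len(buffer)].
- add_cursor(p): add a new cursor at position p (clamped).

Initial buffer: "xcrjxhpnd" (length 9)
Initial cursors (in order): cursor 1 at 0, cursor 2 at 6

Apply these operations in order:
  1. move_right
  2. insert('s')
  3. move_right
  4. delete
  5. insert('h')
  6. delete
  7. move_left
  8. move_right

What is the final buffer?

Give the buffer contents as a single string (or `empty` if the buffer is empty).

After op 1 (move_right): buffer="xcrjxhpnd" (len 9), cursors c1@1 c2@7, authorship .........
After op 2 (insert('s')): buffer="xscrjxhpsnd" (len 11), cursors c1@2 c2@9, authorship .1......2..
After op 3 (move_right): buffer="xscrjxhpsnd" (len 11), cursors c1@3 c2@10, authorship .1......2..
After op 4 (delete): buffer="xsrjxhpsd" (len 9), cursors c1@2 c2@8, authorship .1.....2.
After op 5 (insert('h')): buffer="xshrjxhpshd" (len 11), cursors c1@3 c2@10, authorship .11.....22.
After op 6 (delete): buffer="xsrjxhpsd" (len 9), cursors c1@2 c2@8, authorship .1.....2.
After op 7 (move_left): buffer="xsrjxhpsd" (len 9), cursors c1@1 c2@7, authorship .1.....2.
After op 8 (move_right): buffer="xsrjxhpsd" (len 9), cursors c1@2 c2@8, authorship .1.....2.

Answer: xsrjxhpsd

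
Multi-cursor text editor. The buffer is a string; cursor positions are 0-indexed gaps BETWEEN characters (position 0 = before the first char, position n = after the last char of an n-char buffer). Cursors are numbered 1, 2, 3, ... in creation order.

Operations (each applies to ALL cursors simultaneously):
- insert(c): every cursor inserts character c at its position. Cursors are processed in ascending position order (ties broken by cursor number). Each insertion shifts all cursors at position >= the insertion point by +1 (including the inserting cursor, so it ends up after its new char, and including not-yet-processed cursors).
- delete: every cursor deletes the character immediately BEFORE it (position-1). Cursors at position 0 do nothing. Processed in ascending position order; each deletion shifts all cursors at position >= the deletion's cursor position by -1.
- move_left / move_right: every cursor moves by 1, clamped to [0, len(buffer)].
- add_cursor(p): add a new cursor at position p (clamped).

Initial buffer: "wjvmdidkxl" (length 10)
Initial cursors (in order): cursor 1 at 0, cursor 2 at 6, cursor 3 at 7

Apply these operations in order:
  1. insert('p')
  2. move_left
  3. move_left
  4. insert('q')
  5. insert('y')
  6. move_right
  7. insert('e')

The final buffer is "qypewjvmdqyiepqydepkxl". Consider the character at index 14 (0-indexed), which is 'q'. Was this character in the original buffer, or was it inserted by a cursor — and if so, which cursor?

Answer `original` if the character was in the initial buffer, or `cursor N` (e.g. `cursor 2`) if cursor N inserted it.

Answer: cursor 3

Derivation:
After op 1 (insert('p')): buffer="pwjvmdipdpkxl" (len 13), cursors c1@1 c2@8 c3@10, authorship 1......2.3...
After op 2 (move_left): buffer="pwjvmdipdpkxl" (len 13), cursors c1@0 c2@7 c3@9, authorship 1......2.3...
After op 3 (move_left): buffer="pwjvmdipdpkxl" (len 13), cursors c1@0 c2@6 c3@8, authorship 1......2.3...
After op 4 (insert('q')): buffer="qpwjvmdqipqdpkxl" (len 16), cursors c1@1 c2@8 c3@11, authorship 11.....2.23.3...
After op 5 (insert('y')): buffer="qypwjvmdqyipqydpkxl" (len 19), cursors c1@2 c2@10 c3@14, authorship 111.....22.233.3...
After op 6 (move_right): buffer="qypwjvmdqyipqydpkxl" (len 19), cursors c1@3 c2@11 c3@15, authorship 111.....22.233.3...
After op 7 (insert('e')): buffer="qypewjvmdqyiepqydepkxl" (len 22), cursors c1@4 c2@13 c3@18, authorship 1111.....22.2233.33...
Authorship (.=original, N=cursor N): 1 1 1 1 . . . . . 2 2 . 2 2 3 3 . 3 3 . . .
Index 14: author = 3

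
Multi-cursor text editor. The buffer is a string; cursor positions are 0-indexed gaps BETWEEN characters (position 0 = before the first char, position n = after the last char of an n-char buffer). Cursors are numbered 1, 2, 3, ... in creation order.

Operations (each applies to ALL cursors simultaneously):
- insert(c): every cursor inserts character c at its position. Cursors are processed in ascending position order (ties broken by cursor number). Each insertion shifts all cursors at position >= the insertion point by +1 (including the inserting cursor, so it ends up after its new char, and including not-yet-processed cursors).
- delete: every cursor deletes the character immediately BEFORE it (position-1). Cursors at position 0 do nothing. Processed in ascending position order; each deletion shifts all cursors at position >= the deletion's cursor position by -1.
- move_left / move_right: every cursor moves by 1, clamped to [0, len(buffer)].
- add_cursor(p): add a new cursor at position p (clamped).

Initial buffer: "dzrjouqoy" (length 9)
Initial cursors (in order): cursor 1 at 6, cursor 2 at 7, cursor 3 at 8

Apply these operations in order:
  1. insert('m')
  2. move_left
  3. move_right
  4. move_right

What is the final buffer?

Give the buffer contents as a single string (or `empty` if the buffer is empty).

After op 1 (insert('m')): buffer="dzrjoumqmomy" (len 12), cursors c1@7 c2@9 c3@11, authorship ......1.2.3.
After op 2 (move_left): buffer="dzrjoumqmomy" (len 12), cursors c1@6 c2@8 c3@10, authorship ......1.2.3.
After op 3 (move_right): buffer="dzrjoumqmomy" (len 12), cursors c1@7 c2@9 c3@11, authorship ......1.2.3.
After op 4 (move_right): buffer="dzrjoumqmomy" (len 12), cursors c1@8 c2@10 c3@12, authorship ......1.2.3.

Answer: dzrjoumqmomy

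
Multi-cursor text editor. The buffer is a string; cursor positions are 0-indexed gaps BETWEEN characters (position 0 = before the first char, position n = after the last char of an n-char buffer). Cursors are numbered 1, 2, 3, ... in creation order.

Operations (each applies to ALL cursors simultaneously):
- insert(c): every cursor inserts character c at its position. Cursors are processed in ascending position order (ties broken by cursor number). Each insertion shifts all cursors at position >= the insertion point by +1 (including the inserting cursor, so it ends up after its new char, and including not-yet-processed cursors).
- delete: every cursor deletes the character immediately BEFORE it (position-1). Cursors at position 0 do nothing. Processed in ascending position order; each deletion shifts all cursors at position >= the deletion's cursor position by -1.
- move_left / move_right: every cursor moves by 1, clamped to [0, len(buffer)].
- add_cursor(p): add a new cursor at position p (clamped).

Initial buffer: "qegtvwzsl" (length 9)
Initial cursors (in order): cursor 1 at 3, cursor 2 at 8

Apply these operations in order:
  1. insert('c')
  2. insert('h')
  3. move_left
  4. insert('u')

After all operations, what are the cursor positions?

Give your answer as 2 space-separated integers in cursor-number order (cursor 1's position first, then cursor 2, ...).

Answer: 5 13

Derivation:
After op 1 (insert('c')): buffer="qegctvwzscl" (len 11), cursors c1@4 c2@10, authorship ...1.....2.
After op 2 (insert('h')): buffer="qegchtvwzschl" (len 13), cursors c1@5 c2@12, authorship ...11.....22.
After op 3 (move_left): buffer="qegchtvwzschl" (len 13), cursors c1@4 c2@11, authorship ...11.....22.
After op 4 (insert('u')): buffer="qegcuhtvwzscuhl" (len 15), cursors c1@5 c2@13, authorship ...111.....222.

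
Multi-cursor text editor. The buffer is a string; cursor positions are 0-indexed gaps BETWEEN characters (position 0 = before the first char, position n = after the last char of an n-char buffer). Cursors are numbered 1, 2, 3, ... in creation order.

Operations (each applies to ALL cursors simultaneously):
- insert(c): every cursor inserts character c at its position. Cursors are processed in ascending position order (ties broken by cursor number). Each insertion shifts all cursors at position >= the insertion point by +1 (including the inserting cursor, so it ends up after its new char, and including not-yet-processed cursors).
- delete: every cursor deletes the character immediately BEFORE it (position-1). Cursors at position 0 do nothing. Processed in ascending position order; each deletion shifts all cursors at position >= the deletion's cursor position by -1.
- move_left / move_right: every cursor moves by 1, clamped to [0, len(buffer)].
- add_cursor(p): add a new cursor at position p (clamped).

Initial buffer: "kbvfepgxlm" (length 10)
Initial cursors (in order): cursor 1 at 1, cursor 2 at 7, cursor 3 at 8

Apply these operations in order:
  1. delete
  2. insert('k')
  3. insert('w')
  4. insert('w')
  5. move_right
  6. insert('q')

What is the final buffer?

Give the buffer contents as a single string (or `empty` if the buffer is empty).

Answer: kwwbqvfepkkwwwwlqqm

Derivation:
After op 1 (delete): buffer="bvfeplm" (len 7), cursors c1@0 c2@5 c3@5, authorship .......
After op 2 (insert('k')): buffer="kbvfepkklm" (len 10), cursors c1@1 c2@8 c3@8, authorship 1.....23..
After op 3 (insert('w')): buffer="kwbvfepkkwwlm" (len 13), cursors c1@2 c2@11 c3@11, authorship 11.....2323..
After op 4 (insert('w')): buffer="kwwbvfepkkwwwwlm" (len 16), cursors c1@3 c2@14 c3@14, authorship 111.....232323..
After op 5 (move_right): buffer="kwwbvfepkkwwwwlm" (len 16), cursors c1@4 c2@15 c3@15, authorship 111.....232323..
After op 6 (insert('q')): buffer="kwwbqvfepkkwwwwlqqm" (len 19), cursors c1@5 c2@18 c3@18, authorship 111.1....232323.23.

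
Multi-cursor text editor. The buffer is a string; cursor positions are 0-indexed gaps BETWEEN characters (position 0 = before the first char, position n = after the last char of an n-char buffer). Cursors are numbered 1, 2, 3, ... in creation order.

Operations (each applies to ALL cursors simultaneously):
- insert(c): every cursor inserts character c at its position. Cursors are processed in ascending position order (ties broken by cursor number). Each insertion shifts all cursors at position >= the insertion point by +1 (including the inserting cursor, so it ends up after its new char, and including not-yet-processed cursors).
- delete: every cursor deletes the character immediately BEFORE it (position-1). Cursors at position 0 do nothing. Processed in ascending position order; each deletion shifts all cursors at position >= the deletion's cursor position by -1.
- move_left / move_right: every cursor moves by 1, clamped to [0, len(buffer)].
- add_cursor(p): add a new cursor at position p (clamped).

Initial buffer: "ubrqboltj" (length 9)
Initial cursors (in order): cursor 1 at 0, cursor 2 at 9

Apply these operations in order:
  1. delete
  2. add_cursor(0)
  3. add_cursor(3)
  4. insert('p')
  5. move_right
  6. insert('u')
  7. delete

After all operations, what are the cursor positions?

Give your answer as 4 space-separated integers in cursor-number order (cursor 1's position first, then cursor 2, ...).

After op 1 (delete): buffer="ubrqbolt" (len 8), cursors c1@0 c2@8, authorship ........
After op 2 (add_cursor(0)): buffer="ubrqbolt" (len 8), cursors c1@0 c3@0 c2@8, authorship ........
After op 3 (add_cursor(3)): buffer="ubrqbolt" (len 8), cursors c1@0 c3@0 c4@3 c2@8, authorship ........
After op 4 (insert('p')): buffer="ppubrpqboltp" (len 12), cursors c1@2 c3@2 c4@6 c2@12, authorship 13...4.....2
After op 5 (move_right): buffer="ppubrpqboltp" (len 12), cursors c1@3 c3@3 c4@7 c2@12, authorship 13...4.....2
After op 6 (insert('u')): buffer="ppuuubrpquboltpu" (len 16), cursors c1@5 c3@5 c4@10 c2@16, authorship 13.13..4.4....22
After op 7 (delete): buffer="ppubrpqboltp" (len 12), cursors c1@3 c3@3 c4@7 c2@12, authorship 13...4.....2

Answer: 3 12 3 7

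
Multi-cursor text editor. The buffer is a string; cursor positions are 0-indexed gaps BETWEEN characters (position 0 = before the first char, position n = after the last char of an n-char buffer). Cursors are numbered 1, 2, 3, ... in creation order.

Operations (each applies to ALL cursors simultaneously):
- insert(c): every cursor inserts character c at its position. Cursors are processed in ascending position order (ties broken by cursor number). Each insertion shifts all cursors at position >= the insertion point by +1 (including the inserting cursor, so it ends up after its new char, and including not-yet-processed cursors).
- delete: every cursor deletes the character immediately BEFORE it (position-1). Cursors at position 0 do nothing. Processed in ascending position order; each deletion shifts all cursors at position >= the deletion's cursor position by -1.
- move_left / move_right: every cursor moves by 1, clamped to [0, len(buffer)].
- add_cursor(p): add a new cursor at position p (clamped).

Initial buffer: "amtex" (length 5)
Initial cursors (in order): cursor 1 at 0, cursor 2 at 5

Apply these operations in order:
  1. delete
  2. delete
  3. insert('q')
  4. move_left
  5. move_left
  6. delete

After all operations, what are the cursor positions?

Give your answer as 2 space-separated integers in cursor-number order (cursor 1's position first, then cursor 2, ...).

After op 1 (delete): buffer="amte" (len 4), cursors c1@0 c2@4, authorship ....
After op 2 (delete): buffer="amt" (len 3), cursors c1@0 c2@3, authorship ...
After op 3 (insert('q')): buffer="qamtq" (len 5), cursors c1@1 c2@5, authorship 1...2
After op 4 (move_left): buffer="qamtq" (len 5), cursors c1@0 c2@4, authorship 1...2
After op 5 (move_left): buffer="qamtq" (len 5), cursors c1@0 c2@3, authorship 1...2
After op 6 (delete): buffer="qatq" (len 4), cursors c1@0 c2@2, authorship 1..2

Answer: 0 2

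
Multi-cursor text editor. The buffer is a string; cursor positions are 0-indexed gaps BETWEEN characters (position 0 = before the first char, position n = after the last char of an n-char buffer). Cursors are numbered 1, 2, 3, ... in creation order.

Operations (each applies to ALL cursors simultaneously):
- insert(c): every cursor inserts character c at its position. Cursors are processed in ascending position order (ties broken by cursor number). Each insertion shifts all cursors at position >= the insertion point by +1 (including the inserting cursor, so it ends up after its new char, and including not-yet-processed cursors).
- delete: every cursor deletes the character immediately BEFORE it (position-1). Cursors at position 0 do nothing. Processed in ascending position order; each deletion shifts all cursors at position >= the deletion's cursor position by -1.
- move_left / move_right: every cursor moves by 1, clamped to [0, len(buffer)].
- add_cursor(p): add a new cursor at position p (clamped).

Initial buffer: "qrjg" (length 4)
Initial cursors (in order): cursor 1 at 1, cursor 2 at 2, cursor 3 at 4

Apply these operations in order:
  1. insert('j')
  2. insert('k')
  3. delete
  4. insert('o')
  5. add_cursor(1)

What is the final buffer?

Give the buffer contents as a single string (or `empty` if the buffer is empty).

Answer: qjorjojgjo

Derivation:
After op 1 (insert('j')): buffer="qjrjjgj" (len 7), cursors c1@2 c2@4 c3@7, authorship .1.2..3
After op 2 (insert('k')): buffer="qjkrjkjgjk" (len 10), cursors c1@3 c2@6 c3@10, authorship .11.22..33
After op 3 (delete): buffer="qjrjjgj" (len 7), cursors c1@2 c2@4 c3@7, authorship .1.2..3
After op 4 (insert('o')): buffer="qjorjojgjo" (len 10), cursors c1@3 c2@6 c3@10, authorship .11.22..33
After op 5 (add_cursor(1)): buffer="qjorjojgjo" (len 10), cursors c4@1 c1@3 c2@6 c3@10, authorship .11.22..33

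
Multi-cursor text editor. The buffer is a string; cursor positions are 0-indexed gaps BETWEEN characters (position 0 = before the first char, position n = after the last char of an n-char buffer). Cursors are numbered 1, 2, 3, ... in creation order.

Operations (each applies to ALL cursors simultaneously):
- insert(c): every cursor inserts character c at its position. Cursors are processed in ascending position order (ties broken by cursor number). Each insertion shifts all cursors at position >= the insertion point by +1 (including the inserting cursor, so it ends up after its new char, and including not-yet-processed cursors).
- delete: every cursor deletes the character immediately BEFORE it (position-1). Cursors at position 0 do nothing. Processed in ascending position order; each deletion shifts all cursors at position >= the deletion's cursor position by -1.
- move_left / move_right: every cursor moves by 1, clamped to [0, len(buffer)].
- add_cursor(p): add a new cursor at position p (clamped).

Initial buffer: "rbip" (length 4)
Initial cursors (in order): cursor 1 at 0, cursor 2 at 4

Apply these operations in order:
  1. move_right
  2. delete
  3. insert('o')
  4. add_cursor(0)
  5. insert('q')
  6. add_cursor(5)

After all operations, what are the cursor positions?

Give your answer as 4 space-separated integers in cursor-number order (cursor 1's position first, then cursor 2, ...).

Answer: 3 7 1 5

Derivation:
After op 1 (move_right): buffer="rbip" (len 4), cursors c1@1 c2@4, authorship ....
After op 2 (delete): buffer="bi" (len 2), cursors c1@0 c2@2, authorship ..
After op 3 (insert('o')): buffer="obio" (len 4), cursors c1@1 c2@4, authorship 1..2
After op 4 (add_cursor(0)): buffer="obio" (len 4), cursors c3@0 c1@1 c2@4, authorship 1..2
After op 5 (insert('q')): buffer="qoqbioq" (len 7), cursors c3@1 c1@3 c2@7, authorship 311..22
After op 6 (add_cursor(5)): buffer="qoqbioq" (len 7), cursors c3@1 c1@3 c4@5 c2@7, authorship 311..22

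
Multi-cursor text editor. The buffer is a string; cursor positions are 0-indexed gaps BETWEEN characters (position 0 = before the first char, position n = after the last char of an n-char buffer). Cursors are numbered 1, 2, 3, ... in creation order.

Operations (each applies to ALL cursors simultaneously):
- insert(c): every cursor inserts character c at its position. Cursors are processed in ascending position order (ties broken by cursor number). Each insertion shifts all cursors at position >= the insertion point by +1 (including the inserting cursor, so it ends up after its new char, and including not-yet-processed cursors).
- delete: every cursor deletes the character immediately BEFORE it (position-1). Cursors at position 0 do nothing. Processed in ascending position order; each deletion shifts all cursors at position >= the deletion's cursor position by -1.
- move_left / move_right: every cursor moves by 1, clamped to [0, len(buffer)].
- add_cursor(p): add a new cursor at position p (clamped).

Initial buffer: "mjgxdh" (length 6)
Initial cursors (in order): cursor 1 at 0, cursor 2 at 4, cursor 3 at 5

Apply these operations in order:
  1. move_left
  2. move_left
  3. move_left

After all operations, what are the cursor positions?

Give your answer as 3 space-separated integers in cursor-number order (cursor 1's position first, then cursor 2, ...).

Answer: 0 1 2

Derivation:
After op 1 (move_left): buffer="mjgxdh" (len 6), cursors c1@0 c2@3 c3@4, authorship ......
After op 2 (move_left): buffer="mjgxdh" (len 6), cursors c1@0 c2@2 c3@3, authorship ......
After op 3 (move_left): buffer="mjgxdh" (len 6), cursors c1@0 c2@1 c3@2, authorship ......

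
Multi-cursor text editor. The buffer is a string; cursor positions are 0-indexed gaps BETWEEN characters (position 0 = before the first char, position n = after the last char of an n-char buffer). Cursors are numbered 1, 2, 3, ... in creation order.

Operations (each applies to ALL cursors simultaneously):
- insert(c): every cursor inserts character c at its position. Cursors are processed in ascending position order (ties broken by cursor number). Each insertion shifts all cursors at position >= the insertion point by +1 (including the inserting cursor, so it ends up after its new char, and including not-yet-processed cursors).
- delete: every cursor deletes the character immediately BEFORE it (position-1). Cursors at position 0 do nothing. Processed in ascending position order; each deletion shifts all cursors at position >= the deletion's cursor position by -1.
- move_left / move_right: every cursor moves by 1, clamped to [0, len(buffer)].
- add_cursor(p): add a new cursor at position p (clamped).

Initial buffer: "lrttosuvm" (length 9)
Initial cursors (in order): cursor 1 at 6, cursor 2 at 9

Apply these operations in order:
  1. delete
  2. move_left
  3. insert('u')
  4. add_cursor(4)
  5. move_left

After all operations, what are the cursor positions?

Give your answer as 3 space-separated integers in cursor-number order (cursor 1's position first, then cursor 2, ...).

After op 1 (delete): buffer="lrttouv" (len 7), cursors c1@5 c2@7, authorship .......
After op 2 (move_left): buffer="lrttouv" (len 7), cursors c1@4 c2@6, authorship .......
After op 3 (insert('u')): buffer="lrttuouuv" (len 9), cursors c1@5 c2@8, authorship ....1..2.
After op 4 (add_cursor(4)): buffer="lrttuouuv" (len 9), cursors c3@4 c1@5 c2@8, authorship ....1..2.
After op 5 (move_left): buffer="lrttuouuv" (len 9), cursors c3@3 c1@4 c2@7, authorship ....1..2.

Answer: 4 7 3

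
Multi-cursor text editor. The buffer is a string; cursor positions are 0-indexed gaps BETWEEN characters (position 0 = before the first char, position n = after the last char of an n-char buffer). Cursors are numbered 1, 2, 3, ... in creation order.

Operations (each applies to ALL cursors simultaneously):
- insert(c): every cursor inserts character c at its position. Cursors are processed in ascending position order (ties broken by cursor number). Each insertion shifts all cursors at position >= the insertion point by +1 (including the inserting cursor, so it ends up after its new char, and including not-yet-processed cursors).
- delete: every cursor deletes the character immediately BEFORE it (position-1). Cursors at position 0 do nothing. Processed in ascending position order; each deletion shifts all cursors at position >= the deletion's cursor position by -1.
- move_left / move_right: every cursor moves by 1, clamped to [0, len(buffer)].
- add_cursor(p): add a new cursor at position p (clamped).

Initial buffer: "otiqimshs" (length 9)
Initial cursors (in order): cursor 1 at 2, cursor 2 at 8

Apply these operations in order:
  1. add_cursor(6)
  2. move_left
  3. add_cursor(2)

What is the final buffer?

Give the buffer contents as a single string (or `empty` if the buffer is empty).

Answer: otiqimshs

Derivation:
After op 1 (add_cursor(6)): buffer="otiqimshs" (len 9), cursors c1@2 c3@6 c2@8, authorship .........
After op 2 (move_left): buffer="otiqimshs" (len 9), cursors c1@1 c3@5 c2@7, authorship .........
After op 3 (add_cursor(2)): buffer="otiqimshs" (len 9), cursors c1@1 c4@2 c3@5 c2@7, authorship .........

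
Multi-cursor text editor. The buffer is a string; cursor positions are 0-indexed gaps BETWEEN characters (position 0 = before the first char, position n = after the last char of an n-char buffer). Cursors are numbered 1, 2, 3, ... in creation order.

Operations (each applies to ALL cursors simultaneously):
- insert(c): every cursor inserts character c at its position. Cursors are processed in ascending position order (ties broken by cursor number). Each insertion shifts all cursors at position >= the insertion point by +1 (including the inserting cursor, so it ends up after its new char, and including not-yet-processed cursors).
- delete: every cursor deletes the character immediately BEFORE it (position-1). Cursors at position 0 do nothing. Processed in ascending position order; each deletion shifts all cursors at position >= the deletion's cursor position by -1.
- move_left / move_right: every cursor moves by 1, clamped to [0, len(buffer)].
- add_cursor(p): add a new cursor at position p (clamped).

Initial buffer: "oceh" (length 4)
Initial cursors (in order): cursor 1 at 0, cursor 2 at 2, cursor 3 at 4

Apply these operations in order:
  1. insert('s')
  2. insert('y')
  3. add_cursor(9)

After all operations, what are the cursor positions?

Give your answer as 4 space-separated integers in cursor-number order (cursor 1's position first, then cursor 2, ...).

After op 1 (insert('s')): buffer="socsehs" (len 7), cursors c1@1 c2@4 c3@7, authorship 1..2..3
After op 2 (insert('y')): buffer="syocsyehsy" (len 10), cursors c1@2 c2@6 c3@10, authorship 11..22..33
After op 3 (add_cursor(9)): buffer="syocsyehsy" (len 10), cursors c1@2 c2@6 c4@9 c3@10, authorship 11..22..33

Answer: 2 6 10 9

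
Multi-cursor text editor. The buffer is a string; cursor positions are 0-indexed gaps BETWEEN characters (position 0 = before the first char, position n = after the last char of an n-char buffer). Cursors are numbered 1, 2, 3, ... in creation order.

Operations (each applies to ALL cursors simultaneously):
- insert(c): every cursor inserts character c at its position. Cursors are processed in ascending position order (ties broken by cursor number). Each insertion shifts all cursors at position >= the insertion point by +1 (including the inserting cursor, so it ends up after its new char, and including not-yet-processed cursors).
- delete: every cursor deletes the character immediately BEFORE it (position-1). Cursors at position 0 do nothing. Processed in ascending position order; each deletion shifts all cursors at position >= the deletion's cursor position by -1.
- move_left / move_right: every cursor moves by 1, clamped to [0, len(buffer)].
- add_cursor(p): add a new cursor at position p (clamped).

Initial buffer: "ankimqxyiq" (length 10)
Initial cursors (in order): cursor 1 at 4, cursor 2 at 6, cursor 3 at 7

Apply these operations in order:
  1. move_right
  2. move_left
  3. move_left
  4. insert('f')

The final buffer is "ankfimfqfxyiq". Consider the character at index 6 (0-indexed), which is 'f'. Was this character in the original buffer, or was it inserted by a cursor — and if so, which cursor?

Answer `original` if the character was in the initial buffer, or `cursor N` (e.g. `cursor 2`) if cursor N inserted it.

After op 1 (move_right): buffer="ankimqxyiq" (len 10), cursors c1@5 c2@7 c3@8, authorship ..........
After op 2 (move_left): buffer="ankimqxyiq" (len 10), cursors c1@4 c2@6 c3@7, authorship ..........
After op 3 (move_left): buffer="ankimqxyiq" (len 10), cursors c1@3 c2@5 c3@6, authorship ..........
After op 4 (insert('f')): buffer="ankfimfqfxyiq" (len 13), cursors c1@4 c2@7 c3@9, authorship ...1..2.3....
Authorship (.=original, N=cursor N): . . . 1 . . 2 . 3 . . . .
Index 6: author = 2

Answer: cursor 2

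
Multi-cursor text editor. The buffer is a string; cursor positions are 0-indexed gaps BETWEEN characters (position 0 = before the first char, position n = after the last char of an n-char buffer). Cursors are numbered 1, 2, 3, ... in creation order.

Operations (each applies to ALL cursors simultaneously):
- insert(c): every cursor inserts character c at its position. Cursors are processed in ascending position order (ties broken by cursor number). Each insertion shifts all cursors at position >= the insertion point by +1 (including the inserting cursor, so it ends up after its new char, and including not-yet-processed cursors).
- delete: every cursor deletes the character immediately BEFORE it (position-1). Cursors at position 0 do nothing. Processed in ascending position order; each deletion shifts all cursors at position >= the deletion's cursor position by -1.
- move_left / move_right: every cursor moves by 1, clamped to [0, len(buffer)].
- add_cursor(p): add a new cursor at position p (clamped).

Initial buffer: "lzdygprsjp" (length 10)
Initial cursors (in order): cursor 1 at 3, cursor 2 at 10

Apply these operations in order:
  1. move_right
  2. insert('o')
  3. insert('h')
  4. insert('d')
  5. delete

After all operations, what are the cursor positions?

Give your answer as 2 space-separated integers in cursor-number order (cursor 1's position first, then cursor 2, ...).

Answer: 6 14

Derivation:
After op 1 (move_right): buffer="lzdygprsjp" (len 10), cursors c1@4 c2@10, authorship ..........
After op 2 (insert('o')): buffer="lzdyogprsjpo" (len 12), cursors c1@5 c2@12, authorship ....1......2
After op 3 (insert('h')): buffer="lzdyohgprsjpoh" (len 14), cursors c1@6 c2@14, authorship ....11......22
After op 4 (insert('d')): buffer="lzdyohdgprsjpohd" (len 16), cursors c1@7 c2@16, authorship ....111......222
After op 5 (delete): buffer="lzdyohgprsjpoh" (len 14), cursors c1@6 c2@14, authorship ....11......22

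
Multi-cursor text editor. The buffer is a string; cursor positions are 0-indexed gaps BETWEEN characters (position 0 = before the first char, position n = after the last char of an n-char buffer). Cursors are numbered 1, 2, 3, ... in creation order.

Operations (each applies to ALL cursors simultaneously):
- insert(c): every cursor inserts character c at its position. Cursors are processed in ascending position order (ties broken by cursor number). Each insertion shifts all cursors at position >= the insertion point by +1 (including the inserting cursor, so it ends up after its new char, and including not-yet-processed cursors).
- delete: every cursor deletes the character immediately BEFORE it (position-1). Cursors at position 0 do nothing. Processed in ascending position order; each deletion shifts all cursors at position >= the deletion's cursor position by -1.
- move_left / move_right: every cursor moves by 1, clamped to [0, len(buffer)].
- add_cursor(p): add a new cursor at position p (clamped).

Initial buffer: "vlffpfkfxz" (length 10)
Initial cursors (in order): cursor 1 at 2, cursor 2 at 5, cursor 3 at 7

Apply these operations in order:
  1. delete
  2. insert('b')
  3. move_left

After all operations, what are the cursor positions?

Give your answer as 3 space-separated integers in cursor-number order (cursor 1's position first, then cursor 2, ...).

Answer: 1 4 6

Derivation:
After op 1 (delete): buffer="vffffxz" (len 7), cursors c1@1 c2@3 c3@4, authorship .......
After op 2 (insert('b')): buffer="vbffbfbfxz" (len 10), cursors c1@2 c2@5 c3@7, authorship .1..2.3...
After op 3 (move_left): buffer="vbffbfbfxz" (len 10), cursors c1@1 c2@4 c3@6, authorship .1..2.3...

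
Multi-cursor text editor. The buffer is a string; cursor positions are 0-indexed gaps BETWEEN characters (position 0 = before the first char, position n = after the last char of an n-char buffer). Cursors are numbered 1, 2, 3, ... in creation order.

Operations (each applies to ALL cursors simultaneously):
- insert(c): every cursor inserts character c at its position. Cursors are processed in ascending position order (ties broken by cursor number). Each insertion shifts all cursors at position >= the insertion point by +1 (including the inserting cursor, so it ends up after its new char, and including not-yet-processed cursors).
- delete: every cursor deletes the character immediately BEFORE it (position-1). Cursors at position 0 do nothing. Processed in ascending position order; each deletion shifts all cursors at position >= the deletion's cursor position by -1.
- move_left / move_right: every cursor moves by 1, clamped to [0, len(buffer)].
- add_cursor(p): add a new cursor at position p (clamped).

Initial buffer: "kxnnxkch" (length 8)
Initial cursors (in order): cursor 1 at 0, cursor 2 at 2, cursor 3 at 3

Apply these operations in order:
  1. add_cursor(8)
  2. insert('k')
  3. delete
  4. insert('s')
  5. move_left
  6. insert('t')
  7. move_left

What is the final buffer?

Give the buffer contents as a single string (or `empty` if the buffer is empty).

After op 1 (add_cursor(8)): buffer="kxnnxkch" (len 8), cursors c1@0 c2@2 c3@3 c4@8, authorship ........
After op 2 (insert('k')): buffer="kkxknknxkchk" (len 12), cursors c1@1 c2@4 c3@6 c4@12, authorship 1..2.3.....4
After op 3 (delete): buffer="kxnnxkch" (len 8), cursors c1@0 c2@2 c3@3 c4@8, authorship ........
After op 4 (insert('s')): buffer="skxsnsnxkchs" (len 12), cursors c1@1 c2@4 c3@6 c4@12, authorship 1..2.3.....4
After op 5 (move_left): buffer="skxsnsnxkchs" (len 12), cursors c1@0 c2@3 c3@5 c4@11, authorship 1..2.3.....4
After op 6 (insert('t')): buffer="tskxtsntsnxkchts" (len 16), cursors c1@1 c2@5 c3@8 c4@15, authorship 11..22.33.....44
After op 7 (move_left): buffer="tskxtsntsnxkchts" (len 16), cursors c1@0 c2@4 c3@7 c4@14, authorship 11..22.33.....44

Answer: tskxtsntsnxkchts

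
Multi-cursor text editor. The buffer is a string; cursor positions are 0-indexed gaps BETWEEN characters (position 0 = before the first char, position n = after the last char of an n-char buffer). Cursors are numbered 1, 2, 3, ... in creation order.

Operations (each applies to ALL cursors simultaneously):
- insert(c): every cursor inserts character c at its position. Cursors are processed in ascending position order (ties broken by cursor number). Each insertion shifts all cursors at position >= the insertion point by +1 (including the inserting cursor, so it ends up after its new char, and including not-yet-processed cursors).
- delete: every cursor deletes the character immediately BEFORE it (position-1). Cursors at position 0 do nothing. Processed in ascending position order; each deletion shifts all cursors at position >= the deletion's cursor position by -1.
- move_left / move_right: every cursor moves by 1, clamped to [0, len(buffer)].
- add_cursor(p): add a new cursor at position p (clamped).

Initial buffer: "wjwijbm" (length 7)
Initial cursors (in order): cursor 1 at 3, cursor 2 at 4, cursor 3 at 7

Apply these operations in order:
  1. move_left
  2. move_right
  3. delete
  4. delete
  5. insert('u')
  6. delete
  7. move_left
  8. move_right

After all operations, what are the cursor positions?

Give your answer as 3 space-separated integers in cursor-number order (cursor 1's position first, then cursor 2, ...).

After op 1 (move_left): buffer="wjwijbm" (len 7), cursors c1@2 c2@3 c3@6, authorship .......
After op 2 (move_right): buffer="wjwijbm" (len 7), cursors c1@3 c2@4 c3@7, authorship .......
After op 3 (delete): buffer="wjjb" (len 4), cursors c1@2 c2@2 c3@4, authorship ....
After op 4 (delete): buffer="j" (len 1), cursors c1@0 c2@0 c3@1, authorship .
After op 5 (insert('u')): buffer="uuju" (len 4), cursors c1@2 c2@2 c3@4, authorship 12.3
After op 6 (delete): buffer="j" (len 1), cursors c1@0 c2@0 c3@1, authorship .
After op 7 (move_left): buffer="j" (len 1), cursors c1@0 c2@0 c3@0, authorship .
After op 8 (move_right): buffer="j" (len 1), cursors c1@1 c2@1 c3@1, authorship .

Answer: 1 1 1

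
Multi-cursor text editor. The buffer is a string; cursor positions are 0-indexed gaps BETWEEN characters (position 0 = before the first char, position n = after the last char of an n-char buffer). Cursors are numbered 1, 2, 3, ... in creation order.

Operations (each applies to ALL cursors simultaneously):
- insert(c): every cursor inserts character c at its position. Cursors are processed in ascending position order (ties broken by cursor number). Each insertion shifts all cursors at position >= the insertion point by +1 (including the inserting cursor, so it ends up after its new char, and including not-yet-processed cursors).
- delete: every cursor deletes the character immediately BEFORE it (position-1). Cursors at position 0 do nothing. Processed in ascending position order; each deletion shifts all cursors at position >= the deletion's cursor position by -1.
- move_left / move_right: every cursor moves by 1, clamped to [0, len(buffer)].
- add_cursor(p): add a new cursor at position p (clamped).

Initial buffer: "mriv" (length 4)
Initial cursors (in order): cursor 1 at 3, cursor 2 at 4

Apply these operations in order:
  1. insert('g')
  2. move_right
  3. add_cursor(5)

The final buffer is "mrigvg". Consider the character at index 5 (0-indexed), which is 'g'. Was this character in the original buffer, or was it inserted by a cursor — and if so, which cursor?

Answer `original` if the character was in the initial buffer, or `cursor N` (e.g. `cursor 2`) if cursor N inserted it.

After op 1 (insert('g')): buffer="mrigvg" (len 6), cursors c1@4 c2@6, authorship ...1.2
After op 2 (move_right): buffer="mrigvg" (len 6), cursors c1@5 c2@6, authorship ...1.2
After op 3 (add_cursor(5)): buffer="mrigvg" (len 6), cursors c1@5 c3@5 c2@6, authorship ...1.2
Authorship (.=original, N=cursor N): . . . 1 . 2
Index 5: author = 2

Answer: cursor 2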